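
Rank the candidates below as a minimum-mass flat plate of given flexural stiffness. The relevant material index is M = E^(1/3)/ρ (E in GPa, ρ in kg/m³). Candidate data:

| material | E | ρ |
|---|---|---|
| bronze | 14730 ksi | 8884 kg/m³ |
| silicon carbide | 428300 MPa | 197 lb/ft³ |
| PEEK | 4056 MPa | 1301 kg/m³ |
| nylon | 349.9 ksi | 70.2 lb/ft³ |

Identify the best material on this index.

Putting every candidate on a common basis:
  bronze: E = 101.6 GPa, ρ = 8884 kg/m³
  silicon carbide: E = 428.3 GPa, ρ = 3156 kg/m³
  PEEK: E = 4.056 GPa, ρ = 1301 kg/m³
  nylon: E = 2.412 GPa, ρ = 1124 kg/m³
  silicon carbide: M = 2.39×10⁻³
  PEEK: M = 1.23×10⁻³
  nylon: M = 1.19×10⁻³
  bronze: M = 0.525×10⁻³
The maximum is for silicon carbide.

silicon carbide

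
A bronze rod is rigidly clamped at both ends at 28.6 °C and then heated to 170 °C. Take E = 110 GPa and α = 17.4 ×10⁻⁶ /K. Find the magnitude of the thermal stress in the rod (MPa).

271 MPa

ΔT = 141.4 K. Constrained thermal stress σ = E·α·ΔT = 110.0×10³ MPa × 17.4×10⁻⁶ × 141.4 = 271 MPa (compressive).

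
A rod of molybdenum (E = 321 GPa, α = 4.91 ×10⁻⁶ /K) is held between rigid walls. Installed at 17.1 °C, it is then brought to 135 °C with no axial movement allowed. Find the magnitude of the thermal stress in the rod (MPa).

186 MPa

ΔT = 117.9 K. Constrained thermal stress σ = E·α·ΔT = 321.0×10³ MPa × 4.91×10⁻⁶ × 117.9 = 186 MPa (compressive).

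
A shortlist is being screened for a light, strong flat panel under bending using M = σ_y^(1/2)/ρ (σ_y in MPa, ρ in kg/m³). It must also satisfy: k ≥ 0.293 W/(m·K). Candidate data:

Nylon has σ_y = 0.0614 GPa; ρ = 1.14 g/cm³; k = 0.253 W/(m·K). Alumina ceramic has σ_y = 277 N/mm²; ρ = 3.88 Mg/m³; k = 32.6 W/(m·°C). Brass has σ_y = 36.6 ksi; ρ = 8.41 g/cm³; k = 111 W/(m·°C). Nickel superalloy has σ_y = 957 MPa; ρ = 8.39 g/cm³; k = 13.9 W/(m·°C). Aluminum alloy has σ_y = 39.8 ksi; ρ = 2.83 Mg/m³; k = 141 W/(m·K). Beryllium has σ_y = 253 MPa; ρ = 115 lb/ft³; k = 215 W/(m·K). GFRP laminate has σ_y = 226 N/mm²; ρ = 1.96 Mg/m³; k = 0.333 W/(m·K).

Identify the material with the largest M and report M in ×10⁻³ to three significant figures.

beryllium, M = 8.63×10⁻³

Screen on constraints: k ≥ 0.293 W/(m·K). Survivors: alumina ceramic, brass, nickel superalloy, aluminum alloy, beryllium, GFRP laminate.
Normalizing units and computing the index:
  alumina ceramic: σ_y = 277.0 MPa, ρ = 3880 kg/m³
  brass: σ_y = 252.3 MPa, ρ = 8410 kg/m³
  nickel superalloy: σ_y = 957.0 MPa, ρ = 8390 kg/m³
  aluminum alloy: σ_y = 274.4 MPa, ρ = 2830 kg/m³
  beryllium: σ_y = 253.0 MPa, ρ = 1842 kg/m³
  GFRP laminate: σ_y = 226.0 MPa, ρ = 1960 kg/m³
  beryllium: M = 8.63×10⁻³
  GFRP laminate: M = 7.67×10⁻³
  aluminum alloy: M = 5.85×10⁻³
  alumina ceramic: M = 4.29×10⁻³
  nickel superalloy: M = 3.69×10⁻³
  brass: M = 1.89×10⁻³
Highest index: beryllium.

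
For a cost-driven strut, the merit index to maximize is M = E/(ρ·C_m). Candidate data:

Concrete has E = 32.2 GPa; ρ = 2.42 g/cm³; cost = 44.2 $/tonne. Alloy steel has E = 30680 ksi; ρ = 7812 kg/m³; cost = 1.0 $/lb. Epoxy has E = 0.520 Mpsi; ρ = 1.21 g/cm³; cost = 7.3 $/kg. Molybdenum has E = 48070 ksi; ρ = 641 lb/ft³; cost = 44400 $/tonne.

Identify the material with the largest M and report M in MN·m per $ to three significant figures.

concrete, M = 301 MN·m per $

Convert each candidate to consistent units, then evaluate M:
  concrete: E = 32.20 GPa, ρ = 2420 kg/m³, cost = 0.04420 $/kg
  alloy steel: E = 211.5 GPa, ρ = 7812 kg/m³, cost = 2.205 $/kg
  epoxy: E = 3.585 GPa, ρ = 1210 kg/m³, cost = 7.300 $/kg
  molybdenum: E = 331.4 GPa, ρ = 10270 kg/m³, cost = 44.40 $/kg
  concrete: M = 301 MN·m per $
  alloy steel: M = 12.3 MN·m per $
  molybdenum: M = 0.727 MN·m per $
  epoxy: M = 0.406 MN·m per $
Concrete ranks first.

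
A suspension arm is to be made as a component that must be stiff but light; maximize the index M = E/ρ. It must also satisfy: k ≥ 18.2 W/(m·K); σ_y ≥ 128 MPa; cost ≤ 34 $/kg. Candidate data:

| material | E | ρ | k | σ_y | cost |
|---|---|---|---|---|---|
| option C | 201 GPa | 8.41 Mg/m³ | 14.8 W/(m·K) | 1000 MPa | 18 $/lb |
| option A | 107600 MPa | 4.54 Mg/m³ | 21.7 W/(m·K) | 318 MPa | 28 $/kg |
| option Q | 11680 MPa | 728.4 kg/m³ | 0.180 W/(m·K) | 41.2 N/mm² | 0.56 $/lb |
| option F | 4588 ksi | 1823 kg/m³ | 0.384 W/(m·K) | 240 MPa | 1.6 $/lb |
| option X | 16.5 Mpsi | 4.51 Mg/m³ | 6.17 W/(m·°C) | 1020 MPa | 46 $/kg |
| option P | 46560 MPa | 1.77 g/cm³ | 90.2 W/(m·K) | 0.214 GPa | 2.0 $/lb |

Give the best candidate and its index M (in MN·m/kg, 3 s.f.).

Screen on constraints: k ≥ 18.2 W/(m·K); σ_y ≥ 128 MPa; cost ≤ 34 $/kg. Survivors: option A, option P.
Convert each candidate to consistent units, then evaluate M:
  option A: E = 107.6 GPa, ρ = 4540 kg/m³
  option P: E = 46.56 GPa, ρ = 1770 kg/m³
  option P: M = 26.3 MN·m/kg
  option A: M = 23.7 MN·m/kg
Highest index: option P.

option P, M = 26.3 MN·m/kg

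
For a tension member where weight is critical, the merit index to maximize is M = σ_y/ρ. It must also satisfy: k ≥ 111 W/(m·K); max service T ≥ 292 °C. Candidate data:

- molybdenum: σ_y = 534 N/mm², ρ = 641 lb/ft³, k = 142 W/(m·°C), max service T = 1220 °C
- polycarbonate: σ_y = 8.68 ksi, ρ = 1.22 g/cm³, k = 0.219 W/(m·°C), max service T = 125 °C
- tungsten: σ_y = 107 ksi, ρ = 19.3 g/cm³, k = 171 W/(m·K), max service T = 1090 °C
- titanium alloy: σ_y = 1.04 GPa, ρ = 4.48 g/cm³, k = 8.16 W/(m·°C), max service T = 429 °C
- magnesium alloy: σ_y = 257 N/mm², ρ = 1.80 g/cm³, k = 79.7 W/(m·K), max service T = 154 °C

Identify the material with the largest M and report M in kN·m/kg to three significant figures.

molybdenum, M = 52.0 kN·m/kg

Screen on constraints: k ≥ 111 W/(m·K); max service T ≥ 292 °C. Survivors: molybdenum, tungsten.
Normalizing units and computing the index:
  molybdenum: σ_y = 534.0 MPa, ρ = 10270 kg/m³
  tungsten: σ_y = 737.7 MPa, ρ = 19300 kg/m³
  molybdenum: M = 52.0 kN·m/kg
  tungsten: M = 38.2 kN·m/kg
Molybdenum has the largest M.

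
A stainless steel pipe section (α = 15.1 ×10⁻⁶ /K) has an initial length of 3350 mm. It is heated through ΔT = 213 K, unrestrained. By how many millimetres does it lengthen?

10.8 mm

ΔL = α·L₀·ΔT = 15.1×10⁻⁶ × 3350 mm × 213.0 K = 10.8 mm.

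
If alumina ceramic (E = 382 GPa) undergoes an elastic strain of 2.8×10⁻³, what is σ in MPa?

1070 MPa

σ = E·ε = 382000 MPa × 2.8×10⁻³ = 1070 MPa.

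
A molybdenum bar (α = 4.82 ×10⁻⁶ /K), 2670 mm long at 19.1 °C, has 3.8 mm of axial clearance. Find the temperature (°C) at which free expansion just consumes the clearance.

α·L₀·ΔT = 3.8 mm ⇒ ΔT = 3.8 / (4.82×10⁻⁶ × 2670.0) = 295.3 K.
T = 19.1 + 295.3 = 314.4 °C.

314 °C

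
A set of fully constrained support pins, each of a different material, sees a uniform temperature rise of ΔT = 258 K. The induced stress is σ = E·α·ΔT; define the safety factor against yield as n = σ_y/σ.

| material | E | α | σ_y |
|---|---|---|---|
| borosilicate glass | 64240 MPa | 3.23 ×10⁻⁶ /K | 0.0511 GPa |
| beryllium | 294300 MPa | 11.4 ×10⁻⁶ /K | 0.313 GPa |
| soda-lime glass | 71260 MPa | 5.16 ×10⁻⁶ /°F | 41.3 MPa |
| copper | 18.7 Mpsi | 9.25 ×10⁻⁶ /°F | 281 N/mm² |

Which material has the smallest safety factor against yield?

soda-lime glass

With everything in SI (GPa, ×10⁻⁶/K, MPa):
  borosilicate glass: E = 64.24, α = 3.23, σ_y = 51.10 → σ = 53.5 MPa, n = 0.955
  beryllium: E = 294.3, α = 11.4, σ_y = 313.0 → σ = 866 MPa, n = 0.362
  soda-lime glass: E = 71.26, α = 9.29, σ_y = 41.30 → σ = 171 MPa, n = 0.242
  copper: E = 128.9, α = 16.6, σ_y = 281.0 → σ = 554 MPa, n = 0.507
The minimum is soda-lime glass at n = 0.242.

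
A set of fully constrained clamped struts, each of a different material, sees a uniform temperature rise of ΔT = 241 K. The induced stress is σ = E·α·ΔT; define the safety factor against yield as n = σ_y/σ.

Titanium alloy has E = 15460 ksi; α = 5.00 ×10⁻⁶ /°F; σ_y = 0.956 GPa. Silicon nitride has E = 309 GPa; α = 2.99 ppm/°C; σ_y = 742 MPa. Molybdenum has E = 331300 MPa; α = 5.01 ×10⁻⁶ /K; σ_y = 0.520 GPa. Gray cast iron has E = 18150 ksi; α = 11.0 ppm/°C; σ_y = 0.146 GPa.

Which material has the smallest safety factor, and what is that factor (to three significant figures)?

gray cast iron, n = 0.440

Converting E to GPa, α to ×10⁻⁶/K, σ_y to MPa, then σ and n for each:
  titanium alloy: E = 106.6, α = 9.00, σ_y = 956.0 → σ = 231 MPa, n = 4.13
  silicon nitride: E = 309.0, α = 2.99, σ_y = 742.0 → σ = 223 MPa, n = 3.33
  molybdenum: E = 331.3, α = 5.01, σ_y = 520.0 → σ = 400 MPa, n = 1.30
  gray cast iron: E = 125.1, α = 11.0, σ_y = 146.0 → σ = 332 MPa, n = 0.440
The minimum is gray cast iron at n = 0.440.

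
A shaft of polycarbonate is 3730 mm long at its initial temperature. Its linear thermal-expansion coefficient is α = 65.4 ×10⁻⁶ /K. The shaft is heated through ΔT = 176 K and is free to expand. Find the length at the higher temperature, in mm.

ΔL = α·L₀·ΔT = 65.4×10⁻⁶ × 3730 mm × 176.0 K = 42.9 mm.
L = L₀ + ΔL = 3730 + 42.9 = 3772.9 mm.

3772.9 mm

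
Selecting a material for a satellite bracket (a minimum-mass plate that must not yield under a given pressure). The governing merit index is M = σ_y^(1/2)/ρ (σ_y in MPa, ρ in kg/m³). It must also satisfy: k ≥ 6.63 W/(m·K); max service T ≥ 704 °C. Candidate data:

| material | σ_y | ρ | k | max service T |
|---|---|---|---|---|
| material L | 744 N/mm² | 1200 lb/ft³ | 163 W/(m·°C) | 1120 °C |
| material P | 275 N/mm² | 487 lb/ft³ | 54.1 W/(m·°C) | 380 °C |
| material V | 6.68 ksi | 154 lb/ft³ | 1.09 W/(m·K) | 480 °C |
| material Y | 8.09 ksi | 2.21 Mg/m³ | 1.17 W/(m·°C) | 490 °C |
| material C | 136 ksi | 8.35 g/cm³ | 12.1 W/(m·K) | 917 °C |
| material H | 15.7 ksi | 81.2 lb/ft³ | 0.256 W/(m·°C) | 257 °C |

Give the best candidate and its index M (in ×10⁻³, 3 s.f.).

material C, M = 3.67×10⁻³

Screen on constraints: k ≥ 6.63 W/(m·K); max service T ≥ 704 °C. Survivors: material L, material C.
After converting to SI:
  material L: σ_y = 744.0 MPa, ρ = 19220 kg/m³
  material C: σ_y = 937.7 MPa, ρ = 8350 kg/m³
  material C: M = 3.67×10⁻³
  material L: M = 1.42×10⁻³
The maximum is for material C.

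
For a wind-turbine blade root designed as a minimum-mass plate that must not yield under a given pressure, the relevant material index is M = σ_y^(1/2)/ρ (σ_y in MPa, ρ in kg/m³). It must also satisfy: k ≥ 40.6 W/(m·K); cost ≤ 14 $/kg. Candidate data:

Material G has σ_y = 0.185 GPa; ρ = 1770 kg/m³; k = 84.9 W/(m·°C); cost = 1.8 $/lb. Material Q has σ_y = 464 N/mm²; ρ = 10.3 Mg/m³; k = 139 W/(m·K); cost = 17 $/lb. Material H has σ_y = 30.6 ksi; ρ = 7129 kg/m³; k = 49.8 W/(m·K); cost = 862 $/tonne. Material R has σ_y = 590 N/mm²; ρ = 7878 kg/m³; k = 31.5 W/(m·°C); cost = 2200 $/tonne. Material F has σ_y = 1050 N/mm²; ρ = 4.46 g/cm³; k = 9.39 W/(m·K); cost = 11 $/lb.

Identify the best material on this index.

material G

Screen on constraints: k ≥ 40.6 W/(m·K); cost ≤ 14 $/kg. Survivors: material G, material H.
Putting every candidate on a common basis:
  material G: σ_y = 185.0 MPa, ρ = 1770 kg/m³
  material H: σ_y = 211.0 MPa, ρ = 7129 kg/m³
  material G: M = 7.68×10⁻³
  material H: M = 2.04×10⁻³
Material G ranks first.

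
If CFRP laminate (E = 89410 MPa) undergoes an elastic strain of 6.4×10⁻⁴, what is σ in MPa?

57.2 MPa

E = 89410 MPa = 89.41 GPa.
σ = E·ε = 89410 MPa × 6.4×10⁻⁴ = 57.2 MPa.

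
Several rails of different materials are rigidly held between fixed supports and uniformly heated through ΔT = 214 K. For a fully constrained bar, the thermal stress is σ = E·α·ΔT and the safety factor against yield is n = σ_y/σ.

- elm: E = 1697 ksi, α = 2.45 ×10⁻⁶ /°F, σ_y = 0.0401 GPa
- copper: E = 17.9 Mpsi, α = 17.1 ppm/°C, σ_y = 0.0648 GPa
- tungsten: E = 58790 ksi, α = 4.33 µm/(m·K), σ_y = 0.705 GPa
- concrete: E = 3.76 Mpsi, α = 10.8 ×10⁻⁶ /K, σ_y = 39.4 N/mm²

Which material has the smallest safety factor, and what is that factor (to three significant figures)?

In consistent units (E in GPa, α in ×10⁻⁶/K, σ_y in MPa):
  elm: E = 11.70, α = 4.41, σ_y = 40.10 → σ = 11.0 MPa, n = 3.63
  copper: E = 123.4, α = 17.1, σ_y = 64.80 → σ = 452 MPa, n = 0.143
  tungsten: E = 405.3, α = 4.33, σ_y = 705.0 → σ = 376 MPa, n = 1.88
  concrete: E = 25.92, α = 10.8, σ_y = 39.40 → σ = 59.9 MPa, n = 0.658
The minimum is copper at n = 0.143.

copper, n = 0.143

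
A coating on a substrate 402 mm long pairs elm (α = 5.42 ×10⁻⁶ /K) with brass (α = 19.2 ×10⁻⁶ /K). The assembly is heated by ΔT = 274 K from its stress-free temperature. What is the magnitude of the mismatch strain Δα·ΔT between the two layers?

3.78×10⁻³

Δα = |5.42 − 19.2|×10⁻⁶/K = 13.8×10⁻⁶/K.
Mismatch strain = Δα·ΔT = 13.8×10⁻⁶ × 274.0 = 3.78×10⁻³.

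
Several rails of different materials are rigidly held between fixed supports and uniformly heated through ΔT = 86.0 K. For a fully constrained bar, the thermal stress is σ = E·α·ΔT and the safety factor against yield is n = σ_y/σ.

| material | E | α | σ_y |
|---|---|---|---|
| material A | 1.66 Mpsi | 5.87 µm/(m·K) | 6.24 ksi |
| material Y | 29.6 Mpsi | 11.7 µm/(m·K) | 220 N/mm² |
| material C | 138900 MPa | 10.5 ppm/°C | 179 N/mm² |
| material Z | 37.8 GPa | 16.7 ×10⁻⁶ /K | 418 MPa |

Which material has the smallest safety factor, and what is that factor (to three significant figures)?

material Y, n = 1.07

Per material, after unit conversion:
  material A: E = 11.45, α = 5.87, σ_y = 43.02 → σ = 5.78 MPa, n = 7.45
  material Y: E = 204.1, α = 11.7, σ_y = 220.0 → σ = 205 MPa, n = 1.07
  material C: E = 138.9, α = 10.5, σ_y = 179.0 → σ = 125 MPa, n = 1.43
  material Z: E = 37.80, α = 16.7, σ_y = 418.0 → σ = 54.3 MPa, n = 7.70
Smallest n: material Y with n = 1.07.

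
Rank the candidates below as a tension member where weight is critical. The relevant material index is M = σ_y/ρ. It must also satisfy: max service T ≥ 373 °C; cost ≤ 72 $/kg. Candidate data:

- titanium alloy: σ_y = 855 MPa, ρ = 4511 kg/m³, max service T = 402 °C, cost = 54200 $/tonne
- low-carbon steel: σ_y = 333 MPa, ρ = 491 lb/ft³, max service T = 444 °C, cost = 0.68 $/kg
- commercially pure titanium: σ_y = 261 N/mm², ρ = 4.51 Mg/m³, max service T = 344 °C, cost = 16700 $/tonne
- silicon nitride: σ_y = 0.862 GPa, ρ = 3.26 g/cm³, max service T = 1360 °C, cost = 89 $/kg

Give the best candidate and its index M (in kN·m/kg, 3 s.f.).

Screen on constraints: max service T ≥ 373 °C; cost ≤ 72 $/kg. Survivors: titanium alloy, low-carbon steel.
Convert each candidate to consistent units, then evaluate M:
  titanium alloy: σ_y = 855.0 MPa, ρ = 4511 kg/m³
  low-carbon steel: σ_y = 333.0 MPa, ρ = 7865 kg/m³
  titanium alloy: M = 190 kN·m/kg
  low-carbon steel: M = 42.3 kN·m/kg
Highest index: titanium alloy.

titanium alloy, M = 190 kN·m/kg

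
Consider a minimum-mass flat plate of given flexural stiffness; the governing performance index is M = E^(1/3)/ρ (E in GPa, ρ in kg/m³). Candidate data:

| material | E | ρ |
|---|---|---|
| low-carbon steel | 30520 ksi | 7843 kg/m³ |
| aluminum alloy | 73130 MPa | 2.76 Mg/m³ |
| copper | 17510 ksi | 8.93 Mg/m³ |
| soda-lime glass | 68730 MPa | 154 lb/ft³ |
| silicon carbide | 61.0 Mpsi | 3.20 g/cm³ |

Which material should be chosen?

silicon carbide

Normalizing units and computing the index:
  low-carbon steel: E = 210.4 GPa, ρ = 7843 kg/m³
  aluminum alloy: E = 73.13 GPa, ρ = 2760 kg/m³
  copper: E = 120.7 GPa, ρ = 8930 kg/m³
  soda-lime glass: E = 68.73 GPa, ρ = 2467 kg/m³
  silicon carbide: E = 420.6 GPa, ρ = 3200 kg/m³
  silicon carbide: M = 2.34×10⁻³
  soda-lime glass: M = 1.66×10⁻³
  aluminum alloy: M = 1.52×10⁻³
  low-carbon steel: M = 0.758×10⁻³
  copper: M = 0.553×10⁻³
Silicon carbide ranks first.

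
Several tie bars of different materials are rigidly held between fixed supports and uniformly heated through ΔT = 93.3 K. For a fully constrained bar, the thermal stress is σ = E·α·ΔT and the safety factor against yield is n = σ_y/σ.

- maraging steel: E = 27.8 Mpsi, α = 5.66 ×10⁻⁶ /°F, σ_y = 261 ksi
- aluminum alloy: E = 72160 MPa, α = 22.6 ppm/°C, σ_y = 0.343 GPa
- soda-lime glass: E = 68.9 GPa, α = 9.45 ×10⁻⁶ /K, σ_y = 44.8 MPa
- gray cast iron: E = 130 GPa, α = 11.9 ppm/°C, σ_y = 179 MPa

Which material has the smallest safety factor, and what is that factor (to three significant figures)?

soda-lime glass, n = 0.737

In consistent units (E in GPa, α in ×10⁻⁶/K, σ_y in MPa):
  maraging steel: E = 191.7, α = 10.2, σ_y = 1800 → σ = 182 MPa, n = 9.88
  aluminum alloy: E = 72.16, α = 22.6, σ_y = 343.0 → σ = 152 MPa, n = 2.25
  soda-lime glass: E = 68.90, α = 9.45, σ_y = 44.80 → σ = 60.7 MPa, n = 0.737
  gray cast iron: E = 130.0, α = 11.9, σ_y = 179.0 → σ = 144 MPa, n = 1.24
The minimum is soda-lime glass at n = 0.737.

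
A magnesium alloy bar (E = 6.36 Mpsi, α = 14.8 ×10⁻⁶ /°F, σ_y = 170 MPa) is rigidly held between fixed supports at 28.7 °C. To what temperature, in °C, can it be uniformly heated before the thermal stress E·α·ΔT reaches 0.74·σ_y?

136 °C

E = 6.36 Mpsi = 43.85 GPa.
α = 14.8×10⁻⁶/°F × 9/5 = 26.6×10⁻⁶/K.
E·α·ΔT = 125.8 MPa ⇒ ΔT = 125.8 / (43.85×10³ × 26.6×10⁻⁶) = 107.7 K.
T = 28.7 + 107.7 = 136.4 °C.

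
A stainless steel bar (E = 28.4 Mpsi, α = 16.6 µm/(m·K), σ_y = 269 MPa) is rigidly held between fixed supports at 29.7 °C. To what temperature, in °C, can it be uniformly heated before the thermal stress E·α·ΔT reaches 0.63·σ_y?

81.8 °C

E = 28.4 Mpsi = 195.8 GPa.
E·α·ΔT = 169.5 MPa ⇒ ΔT = 169.5 / (195.8×10³ × 16.6×10⁻⁶) = 52.14 K.
T = 29.7 + 52.14 = 81.84 °C.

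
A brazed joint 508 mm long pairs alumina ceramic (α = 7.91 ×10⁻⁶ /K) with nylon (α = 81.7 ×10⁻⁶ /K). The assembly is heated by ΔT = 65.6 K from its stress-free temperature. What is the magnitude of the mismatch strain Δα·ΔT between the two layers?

4.84×10⁻³

Δα = |7.91 − 81.7|×10⁻⁶/K = 73.8×10⁻⁶/K.
Mismatch strain = Δα·ΔT = 73.8×10⁻⁶ × 65.6 = 4.84×10⁻³.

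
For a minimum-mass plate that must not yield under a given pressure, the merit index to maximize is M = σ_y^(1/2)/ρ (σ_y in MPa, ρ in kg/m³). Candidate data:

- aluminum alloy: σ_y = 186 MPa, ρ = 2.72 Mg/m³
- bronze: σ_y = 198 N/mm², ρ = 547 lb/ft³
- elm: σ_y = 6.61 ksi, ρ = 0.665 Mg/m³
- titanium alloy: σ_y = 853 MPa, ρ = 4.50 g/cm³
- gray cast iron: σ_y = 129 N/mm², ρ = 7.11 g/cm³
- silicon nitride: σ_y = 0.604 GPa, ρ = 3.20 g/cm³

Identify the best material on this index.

elm

Normalizing units and computing the index:
  aluminum alloy: σ_y = 186.0 MPa, ρ = 2720 kg/m³
  bronze: σ_y = 198.0 MPa, ρ = 8762 kg/m³
  elm: σ_y = 45.57 MPa, ρ = 665.0 kg/m³
  titanium alloy: σ_y = 853.0 MPa, ρ = 4500 kg/m³
  gray cast iron: σ_y = 129.0 MPa, ρ = 7110 kg/m³
  silicon nitride: σ_y = 604.0 MPa, ρ = 3200 kg/m³
  elm: M = 10.2×10⁻³
  silicon nitride: M = 7.68×10⁻³
  titanium alloy: M = 6.49×10⁻³
  aluminum alloy: M = 5.01×10⁻³
  bronze: M = 1.61×10⁻³
  gray cast iron: M = 1.60×10⁻³
Highest index: elm.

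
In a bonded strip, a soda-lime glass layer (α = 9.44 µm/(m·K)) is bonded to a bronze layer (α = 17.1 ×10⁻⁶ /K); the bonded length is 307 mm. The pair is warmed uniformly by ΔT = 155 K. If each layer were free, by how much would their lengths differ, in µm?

365 µm

Δα = |9.44 − 17.1|×10⁻⁶/K = 7.66×10⁻⁶/K.
ΔL_mismatch = Δα·L·ΔT = 7.66×10⁻⁶ × 307.0 mm × 155.0 K = 365 µm.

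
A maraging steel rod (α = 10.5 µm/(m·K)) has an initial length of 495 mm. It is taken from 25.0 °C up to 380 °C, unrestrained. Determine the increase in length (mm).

1.85 mm

ΔT = 380 − 25.0 = 355.0 K.
ΔL = α·L₀·ΔT = 10.5×10⁻⁶ × 495 mm × 355.0 K = 1.85 mm.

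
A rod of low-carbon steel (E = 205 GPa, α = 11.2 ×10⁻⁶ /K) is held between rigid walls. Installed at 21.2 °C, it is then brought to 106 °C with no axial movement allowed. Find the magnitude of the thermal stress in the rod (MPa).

195 MPa

ΔT = 84.80 K. Constrained thermal stress σ = E·α·ΔT = 205.0×10³ MPa × 11.2×10⁻⁶ × 84.80 = 195 MPa (compressive).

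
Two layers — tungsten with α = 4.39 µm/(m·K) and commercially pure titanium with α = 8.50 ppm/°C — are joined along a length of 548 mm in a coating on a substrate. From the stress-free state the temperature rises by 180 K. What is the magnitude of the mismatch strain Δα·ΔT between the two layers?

Δα = |4.39 − 8.50|×10⁻⁶/K = 4.11×10⁻⁶/K.
Mismatch strain = Δα·ΔT = 4.11×10⁻⁶ × 180.0 = 7.40×10⁻⁴.

7.40×10⁻⁴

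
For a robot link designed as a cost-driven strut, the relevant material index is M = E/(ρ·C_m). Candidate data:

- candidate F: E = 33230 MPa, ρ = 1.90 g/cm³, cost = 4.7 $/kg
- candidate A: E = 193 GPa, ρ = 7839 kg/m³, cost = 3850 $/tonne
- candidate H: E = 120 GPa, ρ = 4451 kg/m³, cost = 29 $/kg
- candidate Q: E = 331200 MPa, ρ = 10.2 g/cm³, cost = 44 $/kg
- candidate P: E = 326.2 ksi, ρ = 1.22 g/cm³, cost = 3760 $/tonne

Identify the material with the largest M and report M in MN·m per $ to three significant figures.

candidate A, M = 6.39 MN·m per $

In SI units:
  candidate F: E = 33.23 GPa, ρ = 1900 kg/m³, cost = 4.700 $/kg
  candidate A: E = 193.0 GPa, ρ = 7839 kg/m³, cost = 3.850 $/kg
  candidate H: E = 120.0 GPa, ρ = 4451 kg/m³, cost = 29.00 $/kg
  candidate Q: E = 331.2 GPa, ρ = 10200 kg/m³, cost = 44.00 $/kg
  candidate P: E = 2.249 GPa, ρ = 1220 kg/m³, cost = 3.760 $/kg
  candidate A: M = 6.39 MN·m per $
  candidate F: M = 3.72 MN·m per $
  candidate H: M = 0.930 MN·m per $
  candidate Q: M = 0.738 MN·m per $
  candidate P: M = 0.490 MN·m per $
Highest index: candidate A.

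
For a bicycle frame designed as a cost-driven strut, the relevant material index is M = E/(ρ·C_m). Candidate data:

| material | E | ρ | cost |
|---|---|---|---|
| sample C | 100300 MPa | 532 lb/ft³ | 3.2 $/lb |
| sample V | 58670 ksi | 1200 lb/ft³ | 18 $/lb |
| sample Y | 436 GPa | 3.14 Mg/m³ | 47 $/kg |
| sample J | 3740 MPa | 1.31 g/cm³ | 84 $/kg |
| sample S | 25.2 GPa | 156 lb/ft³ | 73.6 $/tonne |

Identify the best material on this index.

sample S

Putting every candidate on a common basis:
  sample C: E = 100.3 GPa, ρ = 8522 kg/m³, cost = 7.055 $/kg
  sample V: E = 404.5 GPa, ρ = 19220 kg/m³, cost = 39.68 $/kg
  sample Y: E = 436.0 GPa, ρ = 3140 kg/m³, cost = 47.00 $/kg
  sample J: E = 3.740 GPa, ρ = 1310 kg/m³, cost = 84.00 $/kg
  sample S: E = 25.20 GPa, ρ = 2499 kg/m³, cost = 0.07360 $/kg
  sample S: M = 137 MN·m per $
  sample Y: M = 2.95 MN·m per $
  sample C: M = 1.67 MN·m per $
  sample V: M = 0.530 MN·m per $
  sample J: M = 0.0340 MN·m per $
Sample S ranks first.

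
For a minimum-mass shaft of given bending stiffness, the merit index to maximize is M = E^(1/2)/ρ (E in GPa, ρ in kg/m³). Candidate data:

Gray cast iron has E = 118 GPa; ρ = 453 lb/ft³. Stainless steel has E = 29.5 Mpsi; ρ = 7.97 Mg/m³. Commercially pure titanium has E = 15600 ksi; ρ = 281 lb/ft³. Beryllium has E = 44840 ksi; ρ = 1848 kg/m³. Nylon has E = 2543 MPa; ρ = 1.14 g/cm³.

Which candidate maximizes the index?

Normalizing units and computing the index:
  gray cast iron: E = 118.0 GPa, ρ = 7256 kg/m³
  stainless steel: E = 203.4 GPa, ρ = 7970 kg/m³
  commercially pure titanium: E = 107.6 GPa, ρ = 4501 kg/m³
  beryllium: E = 309.2 GPa, ρ = 1848 kg/m³
  nylon: E = 2.543 GPa, ρ = 1140 kg/m³
  beryllium: M = 9.51×10⁻³
  commercially pure titanium: M = 2.30×10⁻³
  stainless steel: M = 1.79×10⁻³
  gray cast iron: M = 1.50×10⁻³
  nylon: M = 1.40×10⁻³
Beryllium has the largest M.

beryllium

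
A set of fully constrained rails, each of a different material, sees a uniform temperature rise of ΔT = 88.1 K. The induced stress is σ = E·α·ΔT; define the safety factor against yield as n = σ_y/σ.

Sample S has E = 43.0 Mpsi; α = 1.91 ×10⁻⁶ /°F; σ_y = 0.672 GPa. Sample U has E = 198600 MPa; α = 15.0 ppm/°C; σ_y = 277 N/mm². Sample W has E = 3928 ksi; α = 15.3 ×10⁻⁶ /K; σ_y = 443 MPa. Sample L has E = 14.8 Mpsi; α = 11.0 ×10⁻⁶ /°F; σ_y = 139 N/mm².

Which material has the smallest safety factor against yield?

sample L

In consistent units (E in GPa, α in ×10⁻⁶/K, σ_y in MPa):
  sample S: E = 296.5, α = 3.44, σ_y = 672.0 → σ = 89.8 MPa, n = 7.48
  sample U: E = 198.6, α = 15.0, σ_y = 277.0 → σ = 262 MPa, n = 1.06
  sample W: E = 27.08, α = 15.3, σ_y = 443.0 → σ = 36.5 MPa, n = 12.1
  sample L: E = 102.0, α = 19.8, σ_y = 139.0 → σ = 178 MPa, n = 0.781
Smallest n: sample L with n = 0.781.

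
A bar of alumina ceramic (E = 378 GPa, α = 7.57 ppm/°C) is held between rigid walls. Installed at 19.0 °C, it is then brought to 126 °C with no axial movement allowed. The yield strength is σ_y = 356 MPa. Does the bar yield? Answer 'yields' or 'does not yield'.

does not yield

ΔT = 107.0 K. Constrained thermal stress σ = E·α·ΔT = 378.0×10³ MPa × 7.57×10⁻⁶ × 107.0 = 306 MPa (compressive).
Compare to σ_y = 356 MPa: σ < σ_y, so it does not yield.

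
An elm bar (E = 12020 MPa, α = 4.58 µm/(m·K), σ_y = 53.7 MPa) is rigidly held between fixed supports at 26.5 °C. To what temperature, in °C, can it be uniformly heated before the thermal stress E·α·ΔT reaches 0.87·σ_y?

875 °C

E = 12020 MPa = 12.02 GPa.
E·α·ΔT = 46.72 MPa ⇒ ΔT = 46.72 / (12.02×10³ × 4.58×10⁻⁶) = 848.6 K.
T = 26.5 + 848.6 = 875.1 °C.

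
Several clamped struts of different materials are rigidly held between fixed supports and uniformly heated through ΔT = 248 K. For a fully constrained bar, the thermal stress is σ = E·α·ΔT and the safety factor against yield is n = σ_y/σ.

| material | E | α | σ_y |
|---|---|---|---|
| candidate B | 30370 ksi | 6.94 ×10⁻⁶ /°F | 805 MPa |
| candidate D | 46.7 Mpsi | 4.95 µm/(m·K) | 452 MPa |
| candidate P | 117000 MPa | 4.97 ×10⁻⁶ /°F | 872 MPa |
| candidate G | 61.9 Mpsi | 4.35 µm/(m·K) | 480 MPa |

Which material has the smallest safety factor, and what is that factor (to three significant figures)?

Converting E to GPa, α to ×10⁻⁶/K, σ_y to MPa, then σ and n for each:
  candidate B: E = 209.4, α = 12.5, σ_y = 805.0 → σ = 649 MPa, n = 1.24
  candidate D: E = 322.0, α = 4.95, σ_y = 452.0 → σ = 395 MPa, n = 1.14
  candidate P: E = 117.0, α = 8.95, σ_y = 872.0 → σ = 260 MPa, n = 3.36
  candidate G: E = 426.8, α = 4.35, σ_y = 480.0 → σ = 460 MPa, n = 1.04
The minimum is candidate G at n = 1.04.

candidate G, n = 1.04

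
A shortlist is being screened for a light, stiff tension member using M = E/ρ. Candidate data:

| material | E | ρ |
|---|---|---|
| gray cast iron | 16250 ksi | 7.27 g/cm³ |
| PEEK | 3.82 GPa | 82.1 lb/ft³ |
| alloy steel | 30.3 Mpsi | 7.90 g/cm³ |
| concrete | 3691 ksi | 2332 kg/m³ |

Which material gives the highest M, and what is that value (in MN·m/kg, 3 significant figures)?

Convert each candidate to consistent units, then evaluate M:
  gray cast iron: E = 112.0 GPa, ρ = 7270 kg/m³
  PEEK: E = 3.820 GPa, ρ = 1315 kg/m³
  alloy steel: E = 208.9 GPa, ρ = 7900 kg/m³
  concrete: E = 25.45 GPa, ρ = 2332 kg/m³
  alloy steel: M = 26.4 MN·m/kg
  gray cast iron: M = 15.4 MN·m/kg
  concrete: M = 10.9 MN·m/kg
  PEEK: M = 2.90 MN·m/kg
Alloy steel ranks first.

alloy steel, M = 26.4 MN·m/kg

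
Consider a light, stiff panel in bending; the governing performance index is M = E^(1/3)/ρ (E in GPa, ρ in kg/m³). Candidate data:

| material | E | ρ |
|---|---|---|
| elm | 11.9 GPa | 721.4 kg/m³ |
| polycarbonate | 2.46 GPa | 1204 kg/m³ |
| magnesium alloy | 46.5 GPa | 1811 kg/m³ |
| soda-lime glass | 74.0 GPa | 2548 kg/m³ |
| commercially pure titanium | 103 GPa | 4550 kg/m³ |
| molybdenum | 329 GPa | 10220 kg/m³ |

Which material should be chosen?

Evaluate M for each candidate:
  elm: M = 3.16×10⁻³
  magnesium alloy: M = 1.99×10⁻³
  soda-lime glass: M = 1.65×10⁻³
  polycarbonate: M = 1.12×10⁻³
  commercially pure titanium: M = 1.03×10⁻³
  molybdenum: M = 0.675×10⁻³
Highest index: elm.

elm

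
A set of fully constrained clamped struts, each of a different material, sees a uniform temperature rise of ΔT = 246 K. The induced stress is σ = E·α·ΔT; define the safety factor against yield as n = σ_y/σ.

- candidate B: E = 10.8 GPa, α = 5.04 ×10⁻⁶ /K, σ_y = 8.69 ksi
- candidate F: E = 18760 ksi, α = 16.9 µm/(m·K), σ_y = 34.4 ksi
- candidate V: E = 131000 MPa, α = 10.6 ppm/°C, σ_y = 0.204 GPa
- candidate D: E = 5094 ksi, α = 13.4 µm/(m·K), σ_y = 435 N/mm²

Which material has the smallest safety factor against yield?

Converting E to GPa, α to ×10⁻⁶/K, σ_y to MPa, then σ and n for each:
  candidate B: E = 10.80, α = 5.04, σ_y = 59.92 → σ = 13.4 MPa, n = 4.47
  candidate F: E = 129.3, α = 16.9, σ_y = 237.2 → σ = 538 MPa, n = 0.441
  candidate V: E = 131.0, α = 10.6, σ_y = 204.0 → σ = 342 MPa, n = 0.597
  candidate D: E = 35.12, α = 13.4, σ_y = 435.0 → σ = 116 MPa, n = 3.76
Smallest n: candidate F with n = 0.441.

candidate F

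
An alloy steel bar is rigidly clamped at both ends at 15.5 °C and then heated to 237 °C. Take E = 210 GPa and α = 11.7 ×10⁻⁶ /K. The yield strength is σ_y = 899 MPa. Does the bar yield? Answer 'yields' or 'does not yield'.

does not yield

ΔT = 221.5 K. Constrained thermal stress σ = E·α·ΔT = 210.0×10³ MPa × 11.7×10⁻⁶ × 221.5 = 544 MPa (compressive).
Compare to σ_y = 899 MPa: σ < σ_y, so it does not yield.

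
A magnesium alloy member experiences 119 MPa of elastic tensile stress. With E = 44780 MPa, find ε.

2.66×10⁻³

E = 44780 MPa = 44.78 GPa = 44780 MPa.
ε = σ/E = 119 / 44780 = 2.66×10⁻³.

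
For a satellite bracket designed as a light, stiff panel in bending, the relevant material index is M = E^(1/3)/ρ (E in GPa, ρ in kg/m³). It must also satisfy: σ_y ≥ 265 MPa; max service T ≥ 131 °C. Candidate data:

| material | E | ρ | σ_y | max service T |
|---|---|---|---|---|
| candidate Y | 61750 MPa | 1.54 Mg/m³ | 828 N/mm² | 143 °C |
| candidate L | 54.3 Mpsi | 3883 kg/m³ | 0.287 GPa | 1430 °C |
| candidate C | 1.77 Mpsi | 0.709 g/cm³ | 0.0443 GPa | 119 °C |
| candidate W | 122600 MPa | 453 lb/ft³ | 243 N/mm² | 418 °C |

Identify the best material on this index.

Screen on constraints: σ_y ≥ 265 MPa; max service T ≥ 131 °C. Survivors: candidate Y, candidate L.
After converting to SI:
  candidate Y: E = 61.75 GPa, ρ = 1540 kg/m³
  candidate L: E = 374.4 GPa, ρ = 3883 kg/m³
  candidate Y: M = 2.57×10⁻³
  candidate L: M = 1.86×10⁻³
Highest index: candidate Y.

candidate Y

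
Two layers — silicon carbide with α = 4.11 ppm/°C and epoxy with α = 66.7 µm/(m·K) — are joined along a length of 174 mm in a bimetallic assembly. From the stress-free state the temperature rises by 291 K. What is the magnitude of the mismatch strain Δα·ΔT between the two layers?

0.0182

Δα = |4.11 − 66.7|×10⁻⁶/K = 62.6×10⁻⁶/K.
Mismatch strain = Δα·ΔT = 62.6×10⁻⁶ × 291.0 = 0.0182.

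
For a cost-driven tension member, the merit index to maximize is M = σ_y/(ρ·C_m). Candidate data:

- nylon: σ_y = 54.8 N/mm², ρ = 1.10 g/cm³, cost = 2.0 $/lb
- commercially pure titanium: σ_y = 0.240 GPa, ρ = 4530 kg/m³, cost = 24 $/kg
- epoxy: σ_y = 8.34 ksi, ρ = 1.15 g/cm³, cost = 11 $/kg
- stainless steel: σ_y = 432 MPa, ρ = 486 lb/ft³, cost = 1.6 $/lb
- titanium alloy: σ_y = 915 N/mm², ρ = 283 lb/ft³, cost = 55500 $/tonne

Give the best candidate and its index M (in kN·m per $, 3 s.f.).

Convert each candidate to consistent units, then evaluate M:
  nylon: σ_y = 54.80 MPa, ρ = 1100 kg/m³, cost = 4.409 $/kg
  commercially pure titanium: σ_y = 240.0 MPa, ρ = 4530 kg/m³, cost = 24.00 $/kg
  epoxy: σ_y = 57.50 MPa, ρ = 1150 kg/m³, cost = 11.00 $/kg
  stainless steel: σ_y = 432.0 MPa, ρ = 7785 kg/m³, cost = 3.527 $/kg
  titanium alloy: σ_y = 915.0 MPa, ρ = 4533 kg/m³, cost = 55.50 $/kg
  stainless steel: M = 15.7 kN·m per $
  nylon: M = 11.3 kN·m per $
  epoxy: M = 4.55 kN·m per $
  titanium alloy: M = 3.64 kN·m per $
  commercially pure titanium: M = 2.21 kN·m per $
Highest index: stainless steel.

stainless steel, M = 15.7 kN·m per $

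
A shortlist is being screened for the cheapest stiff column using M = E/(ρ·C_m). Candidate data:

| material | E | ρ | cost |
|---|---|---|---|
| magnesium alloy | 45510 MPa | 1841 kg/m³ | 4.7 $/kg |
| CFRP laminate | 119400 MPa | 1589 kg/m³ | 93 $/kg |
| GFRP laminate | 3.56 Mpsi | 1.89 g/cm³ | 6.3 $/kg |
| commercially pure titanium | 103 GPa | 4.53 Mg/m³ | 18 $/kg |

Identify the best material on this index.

After converting to SI:
  magnesium alloy: E = 45.51 GPa, ρ = 1841 kg/m³, cost = 4.700 $/kg
  CFRP laminate: E = 119.4 GPa, ρ = 1589 kg/m³, cost = 93.00 $/kg
  GFRP laminate: E = 24.55 GPa, ρ = 1890 kg/m³, cost = 6.300 $/kg
  commercially pure titanium: E = 103.0 GPa, ρ = 4530 kg/m³, cost = 18.00 $/kg
  magnesium alloy: M = 5.26 MN·m per $
  GFRP laminate: M = 2.06 MN·m per $
  commercially pure titanium: M = 1.26 MN·m per $
  CFRP laminate: M = 0.808 MN·m per $
Magnesium alloy has the largest M.

magnesium alloy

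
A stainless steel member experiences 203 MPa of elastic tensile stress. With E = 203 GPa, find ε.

1.00×10⁻³

ε = σ/E = 203 / 203000 = 1.00×10⁻³.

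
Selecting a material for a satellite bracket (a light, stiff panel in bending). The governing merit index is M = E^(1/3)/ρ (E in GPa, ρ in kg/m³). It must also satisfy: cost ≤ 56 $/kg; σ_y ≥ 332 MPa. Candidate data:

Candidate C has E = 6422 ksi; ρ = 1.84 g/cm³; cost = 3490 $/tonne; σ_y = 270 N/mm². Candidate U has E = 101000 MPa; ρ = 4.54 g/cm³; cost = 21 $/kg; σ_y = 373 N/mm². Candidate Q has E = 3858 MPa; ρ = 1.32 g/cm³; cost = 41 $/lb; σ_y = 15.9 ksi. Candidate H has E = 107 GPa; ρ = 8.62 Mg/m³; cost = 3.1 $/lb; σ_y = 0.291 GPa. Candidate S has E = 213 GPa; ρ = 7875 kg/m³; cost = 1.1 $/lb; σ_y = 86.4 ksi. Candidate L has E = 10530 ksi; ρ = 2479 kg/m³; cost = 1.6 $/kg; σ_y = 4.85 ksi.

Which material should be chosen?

Screen on constraints: cost ≤ 56 $/kg; σ_y ≥ 332 MPa. Survivors: candidate U, candidate S.
After converting to SI:
  candidate U: E = 101.0 GPa, ρ = 4540 kg/m³
  candidate S: E = 213.0 GPa, ρ = 7875 kg/m³
  candidate U: M = 1.03×10⁻³
  candidate S: M = 0.758×10⁻³
Highest index: candidate U.

candidate U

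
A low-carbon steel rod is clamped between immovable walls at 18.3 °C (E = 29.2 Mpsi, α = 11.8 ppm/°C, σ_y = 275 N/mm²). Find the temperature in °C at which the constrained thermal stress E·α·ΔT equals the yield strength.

E = 29.2 Mpsi = 201.3 GPa.
σ_y = 275 N/mm² = 275.0 MPa.
E·α·ΔT = 275.0 MPa ⇒ ΔT = 275.0 / (201.3×10³ × 11.8×10⁻⁶) = 115.8 K.
T = 18.3 + 115.8 = 134.1 °C.

134 °C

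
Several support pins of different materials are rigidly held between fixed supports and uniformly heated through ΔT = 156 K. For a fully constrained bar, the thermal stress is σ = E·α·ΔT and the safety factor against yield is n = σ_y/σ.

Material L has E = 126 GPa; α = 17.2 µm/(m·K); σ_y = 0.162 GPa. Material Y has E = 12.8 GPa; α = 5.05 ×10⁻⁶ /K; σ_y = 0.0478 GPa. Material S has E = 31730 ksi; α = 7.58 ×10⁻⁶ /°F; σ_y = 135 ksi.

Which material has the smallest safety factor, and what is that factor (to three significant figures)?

Converting E to GPa, α to ×10⁻⁶/K, σ_y to MPa, then σ and n for each:
  material L: E = 126.0, α = 17.2, σ_y = 162.0 → σ = 338 MPa, n = 0.479
  material Y: E = 12.80, α = 5.05, σ_y = 47.80 → σ = 10.1 MPa, n = 4.74
  material S: E = 218.8, α = 13.6, σ_y = 930.8 → σ = 466 MPa, n = 2.00
Smallest n: material L with n = 0.479.

material L, n = 0.479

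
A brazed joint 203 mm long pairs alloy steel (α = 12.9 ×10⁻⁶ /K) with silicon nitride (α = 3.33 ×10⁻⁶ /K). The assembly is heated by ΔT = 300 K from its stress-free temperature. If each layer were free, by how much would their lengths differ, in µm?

Δα = |12.9 − 3.33|×10⁻⁶/K = 9.57×10⁻⁶/K.
ΔL_mismatch = Δα·L·ΔT = 9.57×10⁻⁶ × 203.0 mm × 300.0 K = 583 µm.

583 µm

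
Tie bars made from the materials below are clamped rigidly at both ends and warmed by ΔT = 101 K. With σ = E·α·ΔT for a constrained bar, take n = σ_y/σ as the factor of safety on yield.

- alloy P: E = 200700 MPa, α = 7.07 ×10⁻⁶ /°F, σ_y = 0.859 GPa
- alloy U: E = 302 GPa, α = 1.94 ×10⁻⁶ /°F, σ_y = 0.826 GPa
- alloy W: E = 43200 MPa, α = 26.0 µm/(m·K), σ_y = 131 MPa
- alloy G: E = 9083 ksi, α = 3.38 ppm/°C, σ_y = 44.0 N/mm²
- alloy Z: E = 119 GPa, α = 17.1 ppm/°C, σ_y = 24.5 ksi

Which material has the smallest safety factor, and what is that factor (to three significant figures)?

alloy Z, n = 0.822

In consistent units (E in GPa, α in ×10⁻⁶/K, σ_y in MPa):
  alloy P: E = 200.7, α = 12.7, σ_y = 859.0 → σ = 258 MPa, n = 3.33
  alloy U: E = 302.0, α = 3.49, σ_y = 826.0 → σ = 107 MPa, n = 7.75
  alloy W: E = 43.20, α = 26.0, σ_y = 131.0 → σ = 113 MPa, n = 1.15
  alloy G: E = 62.63, α = 3.38, σ_y = 44.00 → σ = 21.4 MPa, n = 2.06
  alloy Z: E = 119.0, α = 17.1, σ_y = 168.9 → σ = 206 MPa, n = 0.822
The minimum is alloy Z at n = 0.822.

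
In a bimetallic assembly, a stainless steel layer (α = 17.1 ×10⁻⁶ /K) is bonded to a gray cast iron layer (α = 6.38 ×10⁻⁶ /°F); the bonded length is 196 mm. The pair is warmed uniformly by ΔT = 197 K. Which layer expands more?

gray cast iron: α = 6.38×10⁻⁶/°F × 9/5 = 11.5×10⁻⁶/K.
α(stainless steel) = 17.1×10⁻⁶/K vs α(gray cast iron) = 11.5×10⁻⁶/K.
Higher α expands more for the same ΔT: stainless steel.

stainless steel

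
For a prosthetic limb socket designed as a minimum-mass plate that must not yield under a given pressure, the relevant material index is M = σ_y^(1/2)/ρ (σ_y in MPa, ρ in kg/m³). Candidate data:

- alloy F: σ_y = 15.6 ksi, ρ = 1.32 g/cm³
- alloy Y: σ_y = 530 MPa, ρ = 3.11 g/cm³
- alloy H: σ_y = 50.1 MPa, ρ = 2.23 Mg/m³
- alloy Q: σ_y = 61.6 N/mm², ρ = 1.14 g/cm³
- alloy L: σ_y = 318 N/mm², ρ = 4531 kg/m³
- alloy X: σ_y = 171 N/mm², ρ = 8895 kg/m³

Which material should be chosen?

alloy F

In SI units:
  alloy F: σ_y = 107.6 MPa, ρ = 1320 kg/m³
  alloy Y: σ_y = 530.0 MPa, ρ = 3110 kg/m³
  alloy H: σ_y = 50.10 MPa, ρ = 2230 kg/m³
  alloy Q: σ_y = 61.60 MPa, ρ = 1140 kg/m³
  alloy L: σ_y = 318.0 MPa, ρ = 4531 kg/m³
  alloy X: σ_y = 171.0 MPa, ρ = 8895 kg/m³
  alloy F: M = 7.86×10⁻³
  alloy Y: M = 7.40×10⁻³
  alloy Q: M = 6.88×10⁻³
  alloy L: M = 3.94×10⁻³
  alloy H: M = 3.17×10⁻³
  alloy X: M = 1.47×10⁻³
The maximum is for alloy F.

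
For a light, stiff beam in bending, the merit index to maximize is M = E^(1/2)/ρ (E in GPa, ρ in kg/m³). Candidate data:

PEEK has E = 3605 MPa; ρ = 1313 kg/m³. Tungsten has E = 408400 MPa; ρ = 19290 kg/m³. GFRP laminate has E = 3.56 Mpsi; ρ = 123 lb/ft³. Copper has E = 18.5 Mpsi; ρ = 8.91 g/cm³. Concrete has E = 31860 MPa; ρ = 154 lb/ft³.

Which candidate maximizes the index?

In SI units:
  PEEK: E = 3.605 GPa, ρ = 1313 kg/m³
  tungsten: E = 408.4 GPa, ρ = 19290 kg/m³
  GFRP laminate: E = 24.55 GPa, ρ = 1970 kg/m³
  copper: E = 127.6 GPa, ρ = 8910 kg/m³
  concrete: E = 31.86 GPa, ρ = 2467 kg/m³
  GFRP laminate: M = 2.51×10⁻³
  concrete: M = 2.29×10⁻³
  PEEK: M = 1.45×10⁻³
  copper: M = 1.27×10⁻³
  tungsten: M = 1.05×10⁻³
GFRP laminate ranks first.

GFRP laminate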